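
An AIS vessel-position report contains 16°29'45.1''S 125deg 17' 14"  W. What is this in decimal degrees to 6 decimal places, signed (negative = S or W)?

-16.495861, -125.287222

Lat: 16° + 29/60 + 45.1/3600 = 16 + 0.483333 + 0.012528 = 16.4958611
hemisphere S, so the sign is −
Longitude: 125° + 17/60 + 14/3600 = 125 + 0.283333 + 0.003889 = 125.2872222
W → negative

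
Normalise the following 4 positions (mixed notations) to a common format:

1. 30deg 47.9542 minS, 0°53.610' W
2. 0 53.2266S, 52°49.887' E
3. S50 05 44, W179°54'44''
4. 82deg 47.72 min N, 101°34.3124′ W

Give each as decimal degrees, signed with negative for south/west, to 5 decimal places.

Point 1:
  Latitude: 30 + 47.9542/60 = 30.799237
  S → negative
  Lon: 0 + 53.61/60 = 0.893500
  hemisphere W, so the sign is −
Point 2:
  φ: 53.2266′ = 0.887110°; total 0.887110
  hemisphere S, so the sign is −
  λ: 52 + 49.887/60 = 52.831450
  E ⇒ keep positive
Point 3:
  φ: 50 + 5/60 + 44/3600 = 50.095556
  S → negative
  Lon: 54′ + 44″ = 54.73333′; 179 + 54.73333/60 = 179.912222
  W → negative
Point 4:
  Latitude: 47.72′ = 0.795333°; total 82.795333
  N ⇒ keep positive
  Lon: 34.3124′ = 0.571873°; total 101.571873
  W → negative

1. -30.79924, -0.89350
2. -0.88711, 52.83145
3. -50.09556, -179.91222
4. 82.79533, -101.57187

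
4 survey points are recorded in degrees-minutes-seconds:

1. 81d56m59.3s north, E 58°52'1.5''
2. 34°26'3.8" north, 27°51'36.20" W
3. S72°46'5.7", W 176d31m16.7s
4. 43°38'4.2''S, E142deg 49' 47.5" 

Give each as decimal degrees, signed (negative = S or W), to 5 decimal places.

1. 81.94981, 58.86708
2. 34.43439, -27.86006
3. -72.76825, -176.52131
4. -43.63450, 142.82986

Point 1:
  Latitude: 56′ + 59.3″ = 56.98833′; 81 + 56.98833/60 = 81.949806
  N ⇒ keep positive
  Longitude: 58° + 52/60 + 1.5/3600 = 58 + 0.866667 + 0.000417 = 58.867083
  E → positive
Point 2:
  Lat: 26′ + 3.8″ = 26.06333′; 34 + 26.06333/60 = 34.434389
  N ⇒ keep positive
  Lon: 27 + 51/60 + 36.2/3600 = 27.860056
  W → negative
Point 3:
  Latitude: 46′ + 5.7″ = 46.09500′; 72 + 46.09500/60 = 72.768250
  S ⇒ negate
  Longitude: 176° + 31/60 + 16.7/3600 = 176 + 0.516667 + 0.004639 = 176.521306
  W → negative
Point 4:
  φ: 38′ + 4.2″ = 38.07000′; 43 + 38.07000/60 = 43.634500
  hemisphere S, so the sign is −
  Longitude: 49′ + 47.5″ = 49.79167′; 142 + 49.79167/60 = 142.829861
  E ⇒ keep positive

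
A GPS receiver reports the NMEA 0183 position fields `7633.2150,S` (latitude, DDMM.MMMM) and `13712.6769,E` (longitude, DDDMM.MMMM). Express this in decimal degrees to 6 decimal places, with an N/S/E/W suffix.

φ: degrees = first 2 digits = 76, minutes = 33.215; 76 + 33.215/60 = 76.5535833
λ: split at 3 digits → 137° and 12.6769′; 137 + 12.6769/60 = 137.2112817

76.553583° S, 137.211282° E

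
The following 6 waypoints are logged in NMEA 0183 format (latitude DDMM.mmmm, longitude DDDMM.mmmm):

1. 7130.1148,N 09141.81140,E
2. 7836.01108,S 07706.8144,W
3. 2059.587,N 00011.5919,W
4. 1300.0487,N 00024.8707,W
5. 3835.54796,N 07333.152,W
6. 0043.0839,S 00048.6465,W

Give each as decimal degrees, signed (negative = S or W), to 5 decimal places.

1. 71.50191, 91.69686
2. -78.60018, -77.11357
3. 20.99312, -0.19320
4. 13.00081, -0.41451
5. 38.59247, -73.55253
6. -0.71807, -0.81078

Point 1:
  Lat: degrees = first 2 digits = 71, minutes = 30.1148; 71 + 30.1148/60 = 71.501913
  N ⇒ keep positive
  λ: split at 3 digits → 091° and 41.8114′; 91 + 41.8114/60 = 91.696857
  E ⇒ keep positive
Point 2:
  Lat: split at 2 digits → 78° and 36.01108′; 78 + 36.01108/60 = 78.600185
  hemisphere S, so the sign is −
  Lon: degrees = first 3 digits = 77, minutes = 6.8144; 77 + 6.8144/60 = 77.113573
  hemisphere W, so the sign is −
Point 3:
  Latitude: split at 2 digits → 20° and 59.587′; 20 + 59.587/60 = 20.993117
  N → positive
  λ: degrees = first 3 digits = 0, minutes = 11.5919; 0 + 11.5919/60 = 0.193198
  W → negative
Point 4:
  φ: split at 2 digits → 13° and 0.0487′; 13 + 0.0487/60 = 13.000812
  N ⇒ keep positive
  Lon: split at 3 digits → 000° and 24.8707′; 0 + 24.8707/60 = 0.414512
  W ⇒ negate
Point 5:
  Lat: degrees = first 2 digits = 38, minutes = 35.54796; 38 + 35.54796/60 = 38.592466
  N → positive
  Longitude: degrees = first 3 digits = 73, minutes = 33.152; 73 + 33.152/60 = 73.552533
  W → negative
Point 6:
  Lat: split at 2 digits → 00° and 43.0839′; 0 + 43.0839/60 = 0.718065
  hemisphere S, so the sign is −
  λ: split at 3 digits → 000° and 48.6465′; 0 + 48.6465/60 = 0.810775
  W ⇒ negate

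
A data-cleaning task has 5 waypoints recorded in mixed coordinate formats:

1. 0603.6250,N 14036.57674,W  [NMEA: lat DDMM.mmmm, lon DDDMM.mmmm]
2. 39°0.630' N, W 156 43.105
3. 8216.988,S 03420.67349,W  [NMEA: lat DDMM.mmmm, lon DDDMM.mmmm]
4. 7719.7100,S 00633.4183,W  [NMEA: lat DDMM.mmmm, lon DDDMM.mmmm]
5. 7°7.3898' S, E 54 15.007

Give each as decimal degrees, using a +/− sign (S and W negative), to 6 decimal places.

1. 6.060417, -140.609612
2. 39.010500, -156.718417
3. -82.283133, -34.344558
4. -77.328500, -6.556972
5. -7.123163, 54.250117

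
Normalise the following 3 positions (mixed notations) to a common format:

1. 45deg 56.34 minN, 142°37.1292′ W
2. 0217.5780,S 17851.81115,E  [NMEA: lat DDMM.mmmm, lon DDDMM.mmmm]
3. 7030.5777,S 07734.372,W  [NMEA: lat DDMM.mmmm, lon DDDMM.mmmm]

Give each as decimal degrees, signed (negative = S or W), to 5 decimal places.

Point 1:
  Latitude: 45 + 56.34/60 = 45.939000
  N → positive
  Longitude: 37.1292′ = 0.618820°; total 142.618820
  hemisphere W, so the sign is −
Point 2:
  Latitude: degrees = first 2 digits = 2, minutes = 17.578; 2 + 17.578/60 = 2.292967
  hemisphere S, so the sign is −
  Longitude: degrees = first 3 digits = 178, minutes = 51.81115; 178 + 51.81115/60 = 178.863519
  E ⇒ keep positive
Point 3:
  Latitude: split at 2 digits → 70° and 30.5777′; 70 + 30.5777/60 = 70.509628
  hemisphere S, so the sign is −
  Longitude: degrees = first 3 digits = 77, minutes = 34.372; 77 + 34.372/60 = 77.572867
  hemisphere W, so the sign is −

1. 45.93900, -142.61882
2. -2.29297, 178.86352
3. -70.50963, -77.57287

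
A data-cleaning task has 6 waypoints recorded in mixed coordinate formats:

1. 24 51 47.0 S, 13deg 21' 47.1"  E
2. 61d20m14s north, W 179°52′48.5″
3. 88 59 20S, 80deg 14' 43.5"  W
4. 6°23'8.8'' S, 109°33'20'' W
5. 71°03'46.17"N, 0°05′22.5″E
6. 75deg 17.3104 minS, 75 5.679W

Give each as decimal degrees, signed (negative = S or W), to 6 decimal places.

1. -24.863056, 13.363083
2. 61.337222, -179.880139
3. -88.988889, -80.245417
4. -6.385778, -109.555556
5. 71.062825, 0.089583
6. -75.288507, -75.094650

Point 1:
  φ: 24 + 51/60 + 47/3600 = 24.8630556
  hemisphere S, so the sign is −
  Longitude: 13° + 21/60 + 47.1/3600 = 13 + 0.350000 + 0.013083 = 13.3630833
  E → positive
Point 2:
  φ: 61° + 20/60 + 14/3600 = 61 + 0.333333 + 0.003889 = 61.3372222
  N → positive
  Lon: 179 + 52/60 + 48.5/3600 = 179.8801389
  W ⇒ negate
Point 3:
  φ: 59′ + 20″ = 59.33333′; 88 + 59.33333/60 = 88.9888889
  hemisphere S, so the sign is −
  λ: 80 + 14/60 + 43.5/3600 = 80.2454167
  W ⇒ negate
Point 4:
  Latitude: 6° + 23/60 + 8.8/3600 = 6 + 0.383333 + 0.002444 = 6.3857778
  hemisphere S, so the sign is −
  Longitude: 33′ + 20″ = 33.33333′; 109 + 33.33333/60 = 109.5555556
  W ⇒ negate
Point 5:
  Latitude: 71° + 3/60 + 46.17/3600 = 71 + 0.050000 + 0.012825 = 71.0628250
  N → positive
  λ: 0° + 5/60 + 22.5/3600 = 0 + 0.083333 + 0.006250 = 0.0895833
  E ⇒ keep positive
Point 6:
  φ: 75 + 17.3104/60 = 75.2885067
  S → negative
  λ: 5.679′ = 0.094650°; total 75.0946500
  W → negative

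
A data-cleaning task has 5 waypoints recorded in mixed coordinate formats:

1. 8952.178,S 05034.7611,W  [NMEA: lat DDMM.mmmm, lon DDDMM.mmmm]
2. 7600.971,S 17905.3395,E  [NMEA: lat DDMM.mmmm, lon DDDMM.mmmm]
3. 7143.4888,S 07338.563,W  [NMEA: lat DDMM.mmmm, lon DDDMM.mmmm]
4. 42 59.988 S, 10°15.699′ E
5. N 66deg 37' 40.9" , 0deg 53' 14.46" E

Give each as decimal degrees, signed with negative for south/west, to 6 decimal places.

Point 1:
  φ: split at 2 digits → 89° and 52.178′; 89 + 52.178/60 = 89.8696333
  hemisphere S, so the sign is −
  Longitude: degrees = first 3 digits = 50, minutes = 34.7611; 50 + 34.7611/60 = 50.5793517
  hemisphere W, so the sign is −
Point 2:
  Latitude: split at 2 digits → 76° and 0.971′; 76 + 0.971/60 = 76.0161833
  S → negative
  λ: degrees = first 3 digits = 179, minutes = 5.3395; 179 + 5.3395/60 = 179.0889917
  E → positive
Point 3:
  Latitude: split at 2 digits → 71° and 43.4888′; 71 + 43.4888/60 = 71.7248133
  S ⇒ negate
  Lon: degrees = first 3 digits = 73, minutes = 38.563; 73 + 38.563/60 = 73.6427167
  hemisphere W, so the sign is −
Point 4:
  Lat: 42 + 59.988/60 = 42.9998000
  hemisphere S, so the sign is −
  Longitude: 10 + 15.699/60 = 10.2616500
  E → positive
Point 5:
  Lat: 66° + 37/60 + 40.9/3600 = 66 + 0.616667 + 0.011361 = 66.6280278
  N ⇒ keep positive
  λ: 0 + 53/60 + 14.46/3600 = 0.8873500
  E → positive

1. -89.869633, -50.579352
2. -76.016183, 179.088992
3. -71.724813, -73.642717
4. -42.999800, 10.261650
5. 66.628028, 0.887350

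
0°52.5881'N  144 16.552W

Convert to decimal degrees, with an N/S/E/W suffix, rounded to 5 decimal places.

Lat: 52.5881′ = 0.876468°; total 0.876468
λ: 144 + 16.552/60 = 144.275867

0.87647° N, 144.27587° W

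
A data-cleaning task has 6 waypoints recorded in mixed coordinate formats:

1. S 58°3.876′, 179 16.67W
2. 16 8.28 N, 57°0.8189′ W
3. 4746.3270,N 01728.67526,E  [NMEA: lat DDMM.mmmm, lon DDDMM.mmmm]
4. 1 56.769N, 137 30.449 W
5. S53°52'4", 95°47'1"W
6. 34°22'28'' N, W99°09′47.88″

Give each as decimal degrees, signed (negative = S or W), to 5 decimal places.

1. -58.06460, -179.27783
2. 16.13800, -57.01365
3. 47.77212, 17.47792
4. 1.94615, -137.50748
5. -53.86778, -95.78361
6. 34.37444, -99.16330

Point 1:
  Latitude: 58 + 3.876/60 = 58.064600
  S ⇒ negate
  Lon: 16.67′ = 0.277833°; total 179.277833
  W → negative
Point 2:
  Latitude: 8.28′ = 0.138000°; total 16.138000
  N → positive
  Lon: 0.8189′ = 0.013648°; total 57.013648
  hemisphere W, so the sign is −
Point 3:
  φ: split at 2 digits → 47° and 46.327′; 47 + 46.327/60 = 47.772117
  N → positive
  λ: degrees = first 3 digits = 17, minutes = 28.67526; 17 + 28.67526/60 = 17.477921
  E → positive
Point 4:
  Lat: 1 + 56.769/60 = 1.946150
  N ⇒ keep positive
  Longitude: 30.449′ = 0.507483°; total 137.507483
  W ⇒ negate
Point 5:
  Lat: 53° + 52/60 + 4/3600 = 53 + 0.866667 + 0.001111 = 53.867778
  S ⇒ negate
  Lon: 95 + 47/60 + 1/3600 = 95.783611
  W ⇒ negate
Point 6:
  φ: 34 + 22/60 + 28/3600 = 34.374444
  N → positive
  λ: 9′ + 47.88″ = 9.79800′; 99 + 9.79800/60 = 99.163300
  W ⇒ negate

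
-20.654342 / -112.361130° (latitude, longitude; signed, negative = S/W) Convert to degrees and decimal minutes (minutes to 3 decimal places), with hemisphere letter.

20° 39.261′ S, 112° 21.668′ W

Latitude is negative → S; |value| = 20.654342
Latitude: 20° + 0.654342 × 60 = 20° 39.26052′
Longitude is negative → W; |value| = 112.361130
Lon: minutes = (112.361130 − 112) × 60 = 21.66780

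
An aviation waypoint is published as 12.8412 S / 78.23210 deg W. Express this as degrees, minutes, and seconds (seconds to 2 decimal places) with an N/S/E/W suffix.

Lat: 0.841200° → 50.47200′; 0.47200 × 60 = 28.3200″
λ: whole degrees 78; 13.92600′ → 13′ and 55.5600″

12°50′28.32″ S, 78°13′55.56″ W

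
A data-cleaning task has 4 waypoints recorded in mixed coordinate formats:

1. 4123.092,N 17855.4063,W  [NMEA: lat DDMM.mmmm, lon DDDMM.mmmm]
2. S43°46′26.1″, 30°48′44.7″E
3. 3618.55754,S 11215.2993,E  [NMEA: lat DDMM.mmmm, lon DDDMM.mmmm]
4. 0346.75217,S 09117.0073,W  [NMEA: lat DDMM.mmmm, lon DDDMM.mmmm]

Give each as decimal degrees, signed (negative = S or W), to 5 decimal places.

Point 1:
  φ: degrees = first 2 digits = 41, minutes = 23.092; 41 + 23.092/60 = 41.384867
  N → positive
  Lon: degrees = first 3 digits = 178, minutes = 55.4063; 178 + 55.4063/60 = 178.923438
  W → negative
Point 2:
  Latitude: 43 + 46/60 + 26.1/3600 = 43.773917
  hemisphere S, so the sign is −
  λ: 48′ + 44.7″ = 48.74500′; 30 + 48.74500/60 = 30.812417
  E ⇒ keep positive
Point 3:
  φ: split at 2 digits → 36° and 18.55754′; 36 + 18.55754/60 = 36.309292
  S → negative
  λ: degrees = first 3 digits = 112, minutes = 15.2993; 112 + 15.2993/60 = 112.254988
  E ⇒ keep positive
Point 4:
  Lat: split at 2 digits → 03° and 46.75217′; 3 + 46.75217/60 = 3.779203
  hemisphere S, so the sign is −
  λ: split at 3 digits → 091° and 17.0073′; 91 + 17.0073/60 = 91.283455
  W ⇒ negate

1. 41.38487, -178.92344
2. -43.77392, 30.81242
3. -36.30929, 112.25499
4. -3.77920, -91.28346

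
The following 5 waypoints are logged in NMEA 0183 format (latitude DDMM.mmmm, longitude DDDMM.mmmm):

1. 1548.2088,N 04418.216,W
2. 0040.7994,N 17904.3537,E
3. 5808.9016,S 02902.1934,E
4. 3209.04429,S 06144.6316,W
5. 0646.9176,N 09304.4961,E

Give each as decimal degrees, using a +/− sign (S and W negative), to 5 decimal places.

Point 1:
  Latitude: split at 2 digits → 15° and 48.2088′; 15 + 48.2088/60 = 15.803480
  N ⇒ keep positive
  Longitude: split at 3 digits → 044° and 18.216′; 44 + 18.216/60 = 44.303600
  W ⇒ negate
Point 2:
  φ: split at 2 digits → 00° and 40.7994′; 0 + 40.7994/60 = 0.679990
  N ⇒ keep positive
  λ: split at 3 digits → 179° and 4.3537′; 179 + 4.3537/60 = 179.072562
  E ⇒ keep positive
Point 3:
  Latitude: degrees = first 2 digits = 58, minutes = 8.9016; 58 + 8.9016/60 = 58.148360
  S ⇒ negate
  Lon: split at 3 digits → 029° and 2.1934′; 29 + 2.1934/60 = 29.036557
  E → positive
Point 4:
  Latitude: degrees = first 2 digits = 32, minutes = 9.04429; 32 + 9.04429/60 = 32.150738
  hemisphere S, so the sign is −
  Lon: split at 3 digits → 061° and 44.6316′; 61 + 44.6316/60 = 61.743860
  hemisphere W, so the sign is −
Point 5:
  Lat: split at 2 digits → 06° and 46.9176′; 6 + 46.9176/60 = 6.781960
  N → positive
  Lon: degrees = first 3 digits = 93, minutes = 4.4961; 93 + 4.4961/60 = 93.074935
  E ⇒ keep positive

1. 15.80348, -44.30360
2. 0.67999, 179.07256
3. -58.14836, 29.03656
4. -32.15074, -61.74386
5. 6.78196, 93.07494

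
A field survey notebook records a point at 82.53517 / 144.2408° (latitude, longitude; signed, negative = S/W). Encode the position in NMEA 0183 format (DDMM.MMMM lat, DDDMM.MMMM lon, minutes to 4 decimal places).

Lat: minutes = (82.535170 − 82) × 60 = 32.110200
Lon: 144° + 0.240800 × 60 = 144° 14.448000′

8232.1102,N / 14414.4480,E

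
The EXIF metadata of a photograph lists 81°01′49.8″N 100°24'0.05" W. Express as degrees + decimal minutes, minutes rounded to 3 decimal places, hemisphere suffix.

81° 1.830′ N, 100° 24.001′ W

Lat: seconds/60 = 0.83000; minutes = 1 + 0.83000 = 1.83000
Lon: seconds/60 = 0.00083; minutes = 24 + 0.00083 = 24.00083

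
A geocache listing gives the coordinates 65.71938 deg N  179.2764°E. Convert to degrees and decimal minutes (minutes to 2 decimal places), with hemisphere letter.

Latitude: 65° + 0.719380 × 60 = 65° 43.1628′
Longitude: minutes = (179.276400 − 179) × 60 = 16.5840

65° 43.16′ N, 179° 16.58′ E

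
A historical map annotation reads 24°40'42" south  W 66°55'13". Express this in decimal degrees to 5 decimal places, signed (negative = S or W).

Lat: 40′ + 42″ = 40.70000′; 24 + 40.70000/60 = 24.678333
hemisphere S, so the sign is −
Lon: 66 + 55/60 + 13/3600 = 66.920278
hemisphere W, so the sign is −

-24.67833, -66.92028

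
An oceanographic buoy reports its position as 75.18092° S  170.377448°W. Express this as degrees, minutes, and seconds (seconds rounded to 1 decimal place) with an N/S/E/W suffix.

75°10′51.3″ S, 170°22′38.8″ W

φ: 0.180920° → 10.85520′; 0.85520 × 60 = 51.312″
λ: 0.377448 × 60 = 22.64688′ → 22′, remainder × 60 = 38.813″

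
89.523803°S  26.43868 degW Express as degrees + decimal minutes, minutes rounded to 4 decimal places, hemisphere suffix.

φ: 89° + 0.523803 × 60 = 89° 31.428180′
Longitude: fractional part 0.438680 → 26.320800 minutes

89° 31.4282′ S, 26° 26.3208′ W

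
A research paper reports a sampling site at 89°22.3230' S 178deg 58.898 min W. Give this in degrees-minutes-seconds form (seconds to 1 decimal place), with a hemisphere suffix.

Latitude: 22.32300′ → 22′ and 0.32300 × 60 = 19.380″
λ: fractional minutes 0.89800 × 60 = 53.880″

89°22′19.4″ S, 178°58′53.9″ W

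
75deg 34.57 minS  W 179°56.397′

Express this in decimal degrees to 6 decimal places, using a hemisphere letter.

φ: 34.57′ = 0.576167°; total 75.5761667
λ: 56.397′ = 0.939950°; total 179.9399500

75.576167° S, 179.939950° W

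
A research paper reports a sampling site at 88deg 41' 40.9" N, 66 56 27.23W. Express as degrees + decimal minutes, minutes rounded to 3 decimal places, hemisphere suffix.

88° 41.682′ N, 66° 56.454′ W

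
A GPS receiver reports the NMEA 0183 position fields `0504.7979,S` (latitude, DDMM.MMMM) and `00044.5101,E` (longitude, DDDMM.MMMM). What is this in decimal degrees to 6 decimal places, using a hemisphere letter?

5.079965° S, 0.741835° E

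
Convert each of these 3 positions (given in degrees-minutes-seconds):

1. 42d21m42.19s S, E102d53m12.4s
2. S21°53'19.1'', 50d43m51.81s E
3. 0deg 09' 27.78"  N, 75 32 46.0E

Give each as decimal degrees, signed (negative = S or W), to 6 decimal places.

Point 1:
  φ: 42° + 21/60 + 42.19/3600 = 42 + 0.350000 + 0.011719 = 42.3617194
  hemisphere S, so the sign is −
  λ: 102° + 53/60 + 12.4/3600 = 102 + 0.883333 + 0.003444 = 102.8867778
  E ⇒ keep positive
Point 2:
  Lat: 21 + 53/60 + 19.1/3600 = 21.8886389
  S → negative
  Longitude: 50 + 43/60 + 51.81/3600 = 50.7310583
  E → positive
Point 3:
  Lat: 0° + 9/60 + 27.78/3600 = 0 + 0.150000 + 0.007717 = 0.1577167
  N → positive
  Longitude: 32′ + 46″ = 32.76667′; 75 + 32.76667/60 = 75.5461111
  E → positive

1. -42.361719, 102.886778
2. -21.888639, 50.731058
3. 0.157717, 75.546111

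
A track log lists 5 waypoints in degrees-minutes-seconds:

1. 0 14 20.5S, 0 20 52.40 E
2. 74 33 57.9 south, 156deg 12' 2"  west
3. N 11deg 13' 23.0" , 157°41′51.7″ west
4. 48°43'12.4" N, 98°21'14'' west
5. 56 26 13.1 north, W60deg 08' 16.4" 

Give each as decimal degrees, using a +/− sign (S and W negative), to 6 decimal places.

Point 1:
  Lat: 14′ + 20.5″ = 14.34167′; 0 + 14.34167/60 = 0.2390278
  S → negative
  Longitude: 0 + 20/60 + 52.4/3600 = 0.3478889
  E → positive
Point 2:
  Latitude: 74 + 33/60 + 57.9/3600 = 74.5660833
  S ⇒ negate
  Lon: 156° + 12/60 + 2/3600 = 156 + 0.200000 + 0.000556 = 156.2005556
  W ⇒ negate
Point 3:
  Lat: 11 + 13/60 + 23/3600 = 11.2230556
  N → positive
  λ: 157 + 41/60 + 51.7/3600 = 157.6976944
  W → negative
Point 4:
  Latitude: 48° + 43/60 + 12.4/3600 = 48 + 0.716667 + 0.003444 = 48.7201111
  N ⇒ keep positive
  λ: 21′ + 14″ = 21.23333′; 98 + 21.23333/60 = 98.3538889
  hemisphere W, so the sign is −
Point 5:
  φ: 56 + 26/60 + 13.1/3600 = 56.4369722
  N → positive
  λ: 60 + 8/60 + 16.4/3600 = 60.1378889
  W → negative

1. -0.239028, 0.347889
2. -74.566083, -156.200556
3. 11.223056, -157.697694
4. 48.720111, -98.353889
5. 56.436972, -60.137889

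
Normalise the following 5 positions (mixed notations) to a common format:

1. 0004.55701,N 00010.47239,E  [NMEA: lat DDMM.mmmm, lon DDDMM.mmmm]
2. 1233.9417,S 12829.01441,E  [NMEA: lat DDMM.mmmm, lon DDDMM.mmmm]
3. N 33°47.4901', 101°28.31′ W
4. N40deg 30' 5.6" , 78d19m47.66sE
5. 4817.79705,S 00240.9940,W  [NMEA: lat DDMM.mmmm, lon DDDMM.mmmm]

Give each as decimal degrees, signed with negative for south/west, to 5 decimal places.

Point 1:
  Latitude: split at 2 digits → 00° and 4.55701′; 0 + 4.55701/60 = 0.075950
  N → positive
  λ: split at 3 digits → 000° and 10.47239′; 0 + 10.47239/60 = 0.174540
  E → positive
Point 2:
  Lat: degrees = first 2 digits = 12, minutes = 33.9417; 12 + 33.9417/60 = 12.565695
  S ⇒ negate
  Longitude: degrees = first 3 digits = 128, minutes = 29.01441; 128 + 29.01441/60 = 128.483574
  E ⇒ keep positive
Point 3:
  Latitude: 33 + 47.4901/60 = 33.791502
  N → positive
  λ: 28.31′ = 0.471833°; total 101.471833
  hemisphere W, so the sign is −
Point 4:
  Latitude: 40° + 30/60 + 5.6/3600 = 40 + 0.500000 + 0.001556 = 40.501556
  N → positive
  Lon: 19′ + 47.66″ = 19.79433′; 78 + 19.79433/60 = 78.329906
  E → positive
Point 5:
  Lat: split at 2 digits → 48° and 17.79705′; 48 + 17.79705/60 = 48.296618
  S → negative
  Longitude: split at 3 digits → 002° and 40.994′; 2 + 40.994/60 = 2.683233
  hemisphere W, so the sign is −

1. 0.07595, 0.17454
2. -12.56570, 128.48357
3. 33.79150, -101.47183
4. 40.50156, 78.32991
5. -48.29662, -2.68323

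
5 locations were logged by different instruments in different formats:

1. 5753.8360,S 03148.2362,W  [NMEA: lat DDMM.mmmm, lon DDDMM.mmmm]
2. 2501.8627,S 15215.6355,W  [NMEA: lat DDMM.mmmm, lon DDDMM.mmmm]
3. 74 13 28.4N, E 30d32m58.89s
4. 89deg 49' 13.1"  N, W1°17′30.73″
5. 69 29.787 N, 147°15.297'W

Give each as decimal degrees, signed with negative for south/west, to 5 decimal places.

Point 1:
  φ: degrees = first 2 digits = 57, minutes = 53.836; 57 + 53.836/60 = 57.897267
  hemisphere S, so the sign is −
  Longitude: degrees = first 3 digits = 31, minutes = 48.2362; 31 + 48.2362/60 = 31.803937
  hemisphere W, so the sign is −
Point 2:
  φ: degrees = first 2 digits = 25, minutes = 1.8627; 25 + 1.8627/60 = 25.031045
  hemisphere S, so the sign is −
  Longitude: split at 3 digits → 152° and 15.6355′; 152 + 15.6355/60 = 152.260592
  hemisphere W, so the sign is −
Point 3:
  Latitude: 13′ + 28.4″ = 13.47333′; 74 + 13.47333/60 = 74.224556
  N → positive
  λ: 30° + 32/60 + 58.89/3600 = 30 + 0.533333 + 0.016358 = 30.549692
  E → positive
Point 4:
  φ: 89 + 49/60 + 13.1/3600 = 89.820306
  N ⇒ keep positive
  λ: 1 + 17/60 + 30.73/3600 = 1.291869
  hemisphere W, so the sign is −
Point 5:
  Latitude: 29.787′ = 0.496450°; total 69.496450
  N → positive
  λ: 15.297′ = 0.254950°; total 147.254950
  W → negative

1. -57.89727, -31.80394
2. -25.03105, -152.26059
3. 74.22456, 30.54969
4. 89.82031, -1.29187
5. 69.49645, -147.25495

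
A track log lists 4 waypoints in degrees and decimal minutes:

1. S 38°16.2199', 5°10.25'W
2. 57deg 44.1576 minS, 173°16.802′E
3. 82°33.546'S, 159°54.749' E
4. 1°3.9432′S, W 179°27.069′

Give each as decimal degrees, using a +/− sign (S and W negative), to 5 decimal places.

Point 1:
  φ: 38 + 16.2199/60 = 38.270332
  S ⇒ negate
  Lon: 5 + 10.25/60 = 5.170833
  W ⇒ negate
Point 2:
  Latitude: 44.1576′ = 0.735960°; total 57.735960
  S → negative
  Lon: 16.802′ = 0.280033°; total 173.280033
  E ⇒ keep positive
Point 3:
  Lat: 82 + 33.546/60 = 82.559100
  S → negative
  λ: 159 + 54.749/60 = 159.912483
  E → positive
Point 4:
  φ: 3.9432′ = 0.065720°; total 1.065720
  hemisphere S, so the sign is −
  Longitude: 27.069′ = 0.451150°; total 179.451150
  W ⇒ negate

1. -38.27033, -5.17083
2. -57.73596, 173.28003
3. -82.55910, 159.91248
4. -1.06572, -179.45115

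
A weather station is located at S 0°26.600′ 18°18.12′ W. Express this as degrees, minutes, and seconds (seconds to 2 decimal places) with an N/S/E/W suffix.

Latitude: fractional minutes 0.60000 × 60 = 36.0000″
Lon: 18.12000′ → 18′ and 0.12000 × 60 = 7.2000″

0°26′36.00″ S, 18°18′7.20″ W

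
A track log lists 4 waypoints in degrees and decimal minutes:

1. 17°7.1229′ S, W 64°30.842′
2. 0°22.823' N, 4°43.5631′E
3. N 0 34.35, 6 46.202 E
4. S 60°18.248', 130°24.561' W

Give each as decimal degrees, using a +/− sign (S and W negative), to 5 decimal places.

1. -17.11872, -64.51403
2. 0.38038, 4.72605
3. 0.57250, 6.77003
4. -60.30413, -130.40935

Point 1:
  Lat: 17 + 7.1229/60 = 17.118715
  hemisphere S, so the sign is −
  Lon: 64 + 30.842/60 = 64.514033
  W ⇒ negate
Point 2:
  Latitude: 0 + 22.823/60 = 0.380383
  N ⇒ keep positive
  Longitude: 43.5631′ = 0.726052°; total 4.726052
  E → positive
Point 3:
  φ: 0 + 34.35/60 = 0.572500
  N ⇒ keep positive
  Lon: 6 + 46.202/60 = 6.770033
  E ⇒ keep positive
Point 4:
  Lat: 60 + 18.248/60 = 60.304133
  S → negative
  Lon: 24.561′ = 0.409350°; total 130.409350
  W ⇒ negate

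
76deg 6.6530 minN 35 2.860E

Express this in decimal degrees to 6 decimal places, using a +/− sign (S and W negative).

76.110883, 35.047667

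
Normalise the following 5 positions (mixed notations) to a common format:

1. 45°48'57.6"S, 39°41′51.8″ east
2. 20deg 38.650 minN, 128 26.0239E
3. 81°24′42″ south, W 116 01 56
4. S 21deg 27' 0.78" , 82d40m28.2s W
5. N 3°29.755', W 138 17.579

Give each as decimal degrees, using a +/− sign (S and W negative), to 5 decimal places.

1. -45.81600, 39.69772
2. 20.64417, 128.43373
3. -81.41167, -116.03222
4. -21.45022, -82.67450
5. 3.49592, -138.29298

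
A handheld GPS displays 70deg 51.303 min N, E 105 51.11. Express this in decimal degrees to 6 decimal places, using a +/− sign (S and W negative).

70.855050, 105.851833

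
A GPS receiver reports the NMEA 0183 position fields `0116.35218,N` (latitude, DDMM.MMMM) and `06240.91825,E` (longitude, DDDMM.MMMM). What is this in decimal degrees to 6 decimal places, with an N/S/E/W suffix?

1.272536° N, 62.681971° E

φ: degrees = first 2 digits = 1, minutes = 16.35218; 1 + 16.35218/60 = 1.2725363
Longitude: split at 3 digits → 062° and 40.91825′; 62 + 40.91825/60 = 62.6819708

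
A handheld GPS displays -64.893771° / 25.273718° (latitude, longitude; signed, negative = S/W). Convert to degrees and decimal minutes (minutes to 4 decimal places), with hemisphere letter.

64° 53.6263′ S, 25° 16.4231′ E

Latitude is negative → S; |value| = 64.893771
φ: minutes = (64.893771 − 64) × 60 = 53.626260
Longitude: 25° + 0.273718 × 60 = 25° 16.423080′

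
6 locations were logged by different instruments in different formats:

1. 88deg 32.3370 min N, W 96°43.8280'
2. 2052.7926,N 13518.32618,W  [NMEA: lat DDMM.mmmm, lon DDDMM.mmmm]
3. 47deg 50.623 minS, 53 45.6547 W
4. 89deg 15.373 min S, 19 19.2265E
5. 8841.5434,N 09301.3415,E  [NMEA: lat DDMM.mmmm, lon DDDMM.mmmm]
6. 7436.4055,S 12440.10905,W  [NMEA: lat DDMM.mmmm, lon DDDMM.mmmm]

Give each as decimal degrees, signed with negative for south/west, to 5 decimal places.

Point 1:
  φ: 88 + 32.337/60 = 88.538950
  N → positive
  Lon: 43.828′ = 0.730467°; total 96.730467
  W ⇒ negate
Point 2:
  Lat: split at 2 digits → 20° and 52.7926′; 20 + 52.7926/60 = 20.879877
  N → positive
  λ: degrees = first 3 digits = 135, minutes = 18.32618; 135 + 18.32618/60 = 135.305436
  hemisphere W, so the sign is −
Point 3:
  φ: 50.623′ = 0.843717°; total 47.843717
  hemisphere S, so the sign is −
  Longitude: 53 + 45.6547/60 = 53.760912
  W ⇒ negate
Point 4:
  φ: 15.373′ = 0.256217°; total 89.256217
  S ⇒ negate
  λ: 19 + 19.2265/60 = 19.320442
  E ⇒ keep positive
Point 5:
  Lat: split at 2 digits → 88° and 41.5434′; 88 + 41.5434/60 = 88.692390
  N ⇒ keep positive
  λ: degrees = first 3 digits = 93, minutes = 1.3415; 93 + 1.3415/60 = 93.022358
  E → positive
Point 6:
  φ: degrees = first 2 digits = 74, minutes = 36.4055; 74 + 36.4055/60 = 74.606758
  hemisphere S, so the sign is −
  λ: split at 3 digits → 124° and 40.10905′; 124 + 40.10905/60 = 124.668484
  hemisphere W, so the sign is −

1. 88.53895, -96.73047
2. 20.87988, -135.30544
3. -47.84372, -53.76091
4. -89.25622, 19.32044
5. 88.69239, 93.02236
6. -74.60676, -124.66848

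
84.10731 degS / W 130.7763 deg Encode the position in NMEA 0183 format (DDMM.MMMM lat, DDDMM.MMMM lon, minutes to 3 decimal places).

Latitude: minutes = (84.107310 − 84) × 60 = 6.43860
Lon: 130° + 0.776300 × 60 = 130° 46.57800′

8406.439,S / 13046.578,W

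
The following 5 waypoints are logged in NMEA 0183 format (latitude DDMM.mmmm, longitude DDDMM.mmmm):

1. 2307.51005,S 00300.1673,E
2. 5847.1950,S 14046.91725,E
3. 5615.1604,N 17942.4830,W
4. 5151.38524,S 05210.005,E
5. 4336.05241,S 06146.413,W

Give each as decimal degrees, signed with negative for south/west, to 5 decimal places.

Point 1:
  Latitude: split at 2 digits → 23° and 7.51005′; 23 + 7.51005/60 = 23.125168
  hemisphere S, so the sign is −
  Lon: split at 3 digits → 003° and 0.1673′; 3 + 0.1673/60 = 3.002788
  E ⇒ keep positive
Point 2:
  Lat: split at 2 digits → 58° and 47.195′; 58 + 47.195/60 = 58.786583
  S → negative
  Lon: degrees = first 3 digits = 140, minutes = 46.91725; 140 + 46.91725/60 = 140.781954
  E → positive
Point 3:
  Lat: split at 2 digits → 56° and 15.1604′; 56 + 15.1604/60 = 56.252673
  N ⇒ keep positive
  λ: split at 3 digits → 179° and 42.483′; 179 + 42.483/60 = 179.708050
  W → negative
Point 4:
  Lat: degrees = first 2 digits = 51, minutes = 51.38524; 51 + 51.38524/60 = 51.856421
  hemisphere S, so the sign is −
  Lon: split at 3 digits → 052° and 10.005′; 52 + 10.005/60 = 52.166750
  E → positive
Point 5:
  Lat: split at 2 digits → 43° and 36.05241′; 43 + 36.05241/60 = 43.600874
  S → negative
  λ: split at 3 digits → 061° and 46.413′; 61 + 46.413/60 = 61.773550
  W ⇒ negate

1. -23.12517, 3.00279
2. -58.78658, 140.78195
3. 56.25267, -179.70805
4. -51.85642, 52.16675
5. -43.60087, -61.77355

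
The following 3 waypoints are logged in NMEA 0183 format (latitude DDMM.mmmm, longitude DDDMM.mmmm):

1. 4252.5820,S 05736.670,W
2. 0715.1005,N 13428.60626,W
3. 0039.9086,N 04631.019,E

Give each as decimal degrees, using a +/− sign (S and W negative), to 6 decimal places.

Point 1:
  Lat: split at 2 digits → 42° and 52.582′; 42 + 52.582/60 = 42.8763667
  S → negative
  λ: degrees = first 3 digits = 57, minutes = 36.67; 57 + 36.67/60 = 57.6111667
  W → negative
Point 2:
  φ: split at 2 digits → 07° and 15.1005′; 7 + 15.1005/60 = 7.2516750
  N ⇒ keep positive
  Longitude: degrees = first 3 digits = 134, minutes = 28.60626; 134 + 28.60626/60 = 134.4767710
  hemisphere W, so the sign is −
Point 3:
  Latitude: split at 2 digits → 00° and 39.9086′; 0 + 39.9086/60 = 0.6651433
  N ⇒ keep positive
  Longitude: split at 3 digits → 046° and 31.019′; 46 + 31.019/60 = 46.5169833
  E ⇒ keep positive

1. -42.876367, -57.611167
2. 7.251675, -134.476771
3. 0.665143, 46.516983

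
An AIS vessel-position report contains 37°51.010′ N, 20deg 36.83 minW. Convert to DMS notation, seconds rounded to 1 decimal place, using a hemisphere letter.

Latitude: 51.01000′ → 51′ and 0.01000 × 60 = 0.600″
Lon: fractional minutes 0.83000 × 60 = 49.800″

37°51′0.6″ N, 20°36′49.8″ W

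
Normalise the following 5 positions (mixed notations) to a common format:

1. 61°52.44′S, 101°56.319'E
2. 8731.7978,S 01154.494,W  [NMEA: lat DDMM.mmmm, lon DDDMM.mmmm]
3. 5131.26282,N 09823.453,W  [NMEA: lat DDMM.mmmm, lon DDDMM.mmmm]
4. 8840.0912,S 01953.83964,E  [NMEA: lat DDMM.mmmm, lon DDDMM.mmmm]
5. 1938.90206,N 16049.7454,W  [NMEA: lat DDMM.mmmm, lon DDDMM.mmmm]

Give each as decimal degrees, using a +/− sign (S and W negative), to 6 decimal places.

1. -61.874000, 101.938650
2. -87.529963, -11.908233
3. 51.521047, -98.390883
4. -88.668187, 19.897327
5. 19.648368, -160.829090

Point 1:
  Latitude: 61 + 52.44/60 = 61.8740000
  S → negative
  Longitude: 101 + 56.319/60 = 101.9386500
  E → positive
Point 2:
  Lat: split at 2 digits → 87° and 31.7978′; 87 + 31.7978/60 = 87.5299633
  hemisphere S, so the sign is −
  λ: split at 3 digits → 011° and 54.494′; 11 + 54.494/60 = 11.9082333
  W → negative
Point 3:
  Lat: degrees = first 2 digits = 51, minutes = 31.26282; 51 + 31.26282/60 = 51.5210470
  N ⇒ keep positive
  Longitude: degrees = first 3 digits = 98, minutes = 23.453; 98 + 23.453/60 = 98.3908833
  W → negative
Point 4:
  Latitude: split at 2 digits → 88° and 40.0912′; 88 + 40.0912/60 = 88.6681867
  hemisphere S, so the sign is −
  Longitude: split at 3 digits → 019° and 53.83964′; 19 + 53.83964/60 = 19.8973273
  E → positive
Point 5:
  Lat: split at 2 digits → 19° and 38.90206′; 19 + 38.90206/60 = 19.6483677
  N ⇒ keep positive
  Longitude: split at 3 digits → 160° and 49.7454′; 160 + 49.7454/60 = 160.8290900
  W ⇒ negate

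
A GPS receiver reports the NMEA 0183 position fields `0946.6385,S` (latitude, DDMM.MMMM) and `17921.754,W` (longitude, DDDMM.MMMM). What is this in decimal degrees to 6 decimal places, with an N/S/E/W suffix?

9.777308° S, 179.362567° W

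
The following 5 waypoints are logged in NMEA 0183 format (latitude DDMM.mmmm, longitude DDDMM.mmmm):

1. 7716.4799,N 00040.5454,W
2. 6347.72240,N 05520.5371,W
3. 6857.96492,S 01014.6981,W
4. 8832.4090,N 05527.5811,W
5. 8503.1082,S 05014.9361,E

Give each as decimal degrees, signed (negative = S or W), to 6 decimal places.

1. 77.274665, -0.675757
2. 63.795373, -55.342285
3. -68.966082, -10.244968
4. 88.540150, -55.459685
5. -85.051803, 50.248935

Point 1:
  Latitude: degrees = first 2 digits = 77, minutes = 16.4799; 77 + 16.4799/60 = 77.2746650
  N → positive
  λ: degrees = first 3 digits = 0, minutes = 40.5454; 0 + 40.5454/60 = 0.6757567
  hemisphere W, so the sign is −
Point 2:
  Lat: split at 2 digits → 63° and 47.7224′; 63 + 47.7224/60 = 63.7953733
  N ⇒ keep positive
  Lon: degrees = first 3 digits = 55, minutes = 20.5371; 55 + 20.5371/60 = 55.3422850
  hemisphere W, so the sign is −
Point 3:
  Latitude: split at 2 digits → 68° and 57.96492′; 68 + 57.96492/60 = 68.9660820
  S ⇒ negate
  Lon: split at 3 digits → 010° and 14.6981′; 10 + 14.6981/60 = 10.2449683
  hemisphere W, so the sign is −
Point 4:
  φ: split at 2 digits → 88° and 32.409′; 88 + 32.409/60 = 88.5401500
  N ⇒ keep positive
  Lon: split at 3 digits → 055° and 27.5811′; 55 + 27.5811/60 = 55.4596850
  W ⇒ negate
Point 5:
  φ: split at 2 digits → 85° and 3.1082′; 85 + 3.1082/60 = 85.0518033
  hemisphere S, so the sign is −
  Lon: degrees = first 3 digits = 50, minutes = 14.9361; 50 + 14.9361/60 = 50.2489350
  E → positive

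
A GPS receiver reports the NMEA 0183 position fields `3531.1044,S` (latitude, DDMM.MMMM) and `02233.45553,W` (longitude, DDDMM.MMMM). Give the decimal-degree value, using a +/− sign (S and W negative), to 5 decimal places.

φ: split at 2 digits → 35° and 31.1044′; 35 + 31.1044/60 = 35.518407
S → negative
Longitude: split at 3 digits → 022° and 33.45553′; 22 + 33.45553/60 = 22.557592
W → negative

-35.51841, -22.55759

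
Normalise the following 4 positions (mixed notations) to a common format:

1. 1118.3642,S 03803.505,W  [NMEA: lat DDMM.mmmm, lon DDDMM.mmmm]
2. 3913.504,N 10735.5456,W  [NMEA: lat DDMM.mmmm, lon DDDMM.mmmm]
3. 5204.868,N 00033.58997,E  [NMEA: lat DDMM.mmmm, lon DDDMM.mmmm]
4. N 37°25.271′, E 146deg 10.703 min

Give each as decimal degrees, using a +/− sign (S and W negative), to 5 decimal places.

1. -11.30607, -38.05842
2. 39.22507, -107.59243
3. 52.08113, 0.55983
4. 37.42118, 146.17838

Point 1:
  Latitude: split at 2 digits → 11° and 18.3642′; 11 + 18.3642/60 = 11.306070
  hemisphere S, so the sign is −
  λ: split at 3 digits → 038° and 3.505′; 38 + 3.505/60 = 38.058417
  hemisphere W, so the sign is −
Point 2:
  Lat: split at 2 digits → 39° and 13.504′; 39 + 13.504/60 = 39.225067
  N ⇒ keep positive
  Lon: degrees = first 3 digits = 107, minutes = 35.5456; 107 + 35.5456/60 = 107.592427
  W ⇒ negate
Point 3:
  φ: degrees = first 2 digits = 52, minutes = 4.868; 52 + 4.868/60 = 52.081133
  N ⇒ keep positive
  Longitude: split at 3 digits → 000° and 33.58997′; 0 + 33.58997/60 = 0.559833
  E ⇒ keep positive
Point 4:
  Latitude: 37 + 25.271/60 = 37.421183
  N → positive
  λ: 10.703′ = 0.178383°; total 146.178383
  E → positive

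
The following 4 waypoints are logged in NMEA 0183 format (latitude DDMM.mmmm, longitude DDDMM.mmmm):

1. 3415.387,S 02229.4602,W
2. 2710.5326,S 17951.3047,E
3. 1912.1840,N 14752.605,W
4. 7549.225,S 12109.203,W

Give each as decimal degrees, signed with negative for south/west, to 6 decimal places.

Point 1:
  Lat: degrees = first 2 digits = 34, minutes = 15.387; 34 + 15.387/60 = 34.2564500
  hemisphere S, so the sign is −
  λ: degrees = first 3 digits = 22, minutes = 29.4602; 22 + 29.4602/60 = 22.4910033
  W ⇒ negate
Point 2:
  Lat: degrees = first 2 digits = 27, minutes = 10.5326; 27 + 10.5326/60 = 27.1755433
  hemisphere S, so the sign is −
  Longitude: degrees = first 3 digits = 179, minutes = 51.3047; 179 + 51.3047/60 = 179.8550783
  E → positive
Point 3:
  Latitude: split at 2 digits → 19° and 12.184′; 19 + 12.184/60 = 19.2030667
  N ⇒ keep positive
  Longitude: split at 3 digits → 147° and 52.605′; 147 + 52.605/60 = 147.8767500
  hemisphere W, so the sign is −
Point 4:
  Lat: split at 2 digits → 75° and 49.225′; 75 + 49.225/60 = 75.8204167
  S ⇒ negate
  Lon: degrees = first 3 digits = 121, minutes = 9.203; 121 + 9.203/60 = 121.1533833
  W → negative

1. -34.256450, -22.491003
2. -27.175543, 179.855078
3. 19.203067, -147.876750
4. -75.820417, -121.153383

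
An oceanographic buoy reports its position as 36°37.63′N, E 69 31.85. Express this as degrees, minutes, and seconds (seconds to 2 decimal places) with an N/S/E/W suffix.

Latitude: 37.63000′ → 37′ and 0.63000 × 60 = 37.8000″
λ: 31.85000′ → 31′ and 0.85000 × 60 = 51.0000″

36°37′37.80″ N, 69°31′51.00″ E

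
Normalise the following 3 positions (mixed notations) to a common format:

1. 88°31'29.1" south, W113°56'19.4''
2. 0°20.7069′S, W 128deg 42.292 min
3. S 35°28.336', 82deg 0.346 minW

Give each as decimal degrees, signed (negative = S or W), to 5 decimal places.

Point 1:
  Latitude: 88 + 31/60 + 29.1/3600 = 88.524750
  S → negative
  Lon: 113 + 56/60 + 19.4/3600 = 113.938722
  hemisphere W, so the sign is −
Point 2:
  Latitude: 0 + 20.7069/60 = 0.345115
  S → negative
  λ: 128 + 42.292/60 = 128.704867
  W → negative
Point 3:
  Lat: 28.336′ = 0.472267°; total 35.472267
  hemisphere S, so the sign is −
  Longitude: 82 + 0.346/60 = 82.005767
  W → negative

1. -88.52475, -113.93872
2. -0.34512, -128.70487
3. -35.47227, -82.00577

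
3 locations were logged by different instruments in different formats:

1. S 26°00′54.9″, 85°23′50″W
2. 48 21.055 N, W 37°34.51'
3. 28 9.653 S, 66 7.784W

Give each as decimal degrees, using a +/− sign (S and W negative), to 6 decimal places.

Point 1:
  Latitude: 26 + 0/60 + 54.9/3600 = 26.0152500
  hemisphere S, so the sign is −
  Lon: 85 + 23/60 + 50/3600 = 85.3972222
  hemisphere W, so the sign is −
Point 2:
  Lat: 48 + 21.055/60 = 48.3509167
  N ⇒ keep positive
  λ: 34.51′ = 0.575167°; total 37.5751667
  W ⇒ negate
Point 3:
  Latitude: 9.653′ = 0.160883°; total 28.1608833
  S → negative
  Longitude: 66 + 7.784/60 = 66.1297333
  hemisphere W, so the sign is −

1. -26.015250, -85.397222
2. 48.350917, -37.575167
3. -28.160883, -66.129733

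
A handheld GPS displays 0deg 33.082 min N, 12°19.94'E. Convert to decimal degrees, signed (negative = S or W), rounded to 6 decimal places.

0.551367, 12.332333

Latitude: 0 + 33.082/60 = 0.5513667
N → positive
Lon: 12 + 19.94/60 = 12.3323333
E → positive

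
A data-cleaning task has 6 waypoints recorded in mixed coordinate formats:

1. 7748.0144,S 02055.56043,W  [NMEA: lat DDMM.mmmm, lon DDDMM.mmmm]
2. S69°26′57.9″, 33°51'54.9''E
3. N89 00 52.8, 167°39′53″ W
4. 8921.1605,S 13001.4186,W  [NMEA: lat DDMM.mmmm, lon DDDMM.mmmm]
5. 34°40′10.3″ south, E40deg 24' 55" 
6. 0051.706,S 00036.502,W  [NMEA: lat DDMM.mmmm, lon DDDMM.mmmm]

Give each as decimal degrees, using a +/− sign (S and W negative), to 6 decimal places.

Point 1:
  φ: split at 2 digits → 77° and 48.0144′; 77 + 48.0144/60 = 77.8002400
  S → negative
  λ: degrees = first 3 digits = 20, minutes = 55.56043; 20 + 55.56043/60 = 20.9260072
  hemisphere W, so the sign is −
Point 2:
  Lat: 69° + 26/60 + 57.9/3600 = 69 + 0.433333 + 0.016083 = 69.4494167
  hemisphere S, so the sign is −
  Longitude: 51′ + 54.9″ = 51.91500′; 33 + 51.91500/60 = 33.8652500
  E → positive
Point 3:
  φ: 89 + 0/60 + 52.8/3600 = 89.0146667
  N ⇒ keep positive
  λ: 167° + 39/60 + 53/3600 = 167 + 0.650000 + 0.014722 = 167.6647222
  hemisphere W, so the sign is −
Point 4:
  Latitude: degrees = first 2 digits = 89, minutes = 21.1605; 89 + 21.1605/60 = 89.3526750
  S → negative
  Lon: degrees = first 3 digits = 130, minutes = 1.4186; 130 + 1.4186/60 = 130.0236433
  W → negative
Point 5:
  Lat: 40′ + 10.3″ = 40.17167′; 34 + 40.17167/60 = 34.6695278
  hemisphere S, so the sign is −
  Longitude: 40° + 24/60 + 55/3600 = 40 + 0.400000 + 0.015278 = 40.4152778
  E ⇒ keep positive
Point 6:
  φ: split at 2 digits → 00° and 51.706′; 0 + 51.706/60 = 0.8617667
  S ⇒ negate
  λ: split at 3 digits → 000° and 36.502′; 0 + 36.502/60 = 0.6083667
  W → negative

1. -77.800240, -20.926007
2. -69.449417, 33.865250
3. 89.014667, -167.664722
4. -89.352675, -130.023643
5. -34.669528, 40.415278
6. -0.861767, -0.608367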